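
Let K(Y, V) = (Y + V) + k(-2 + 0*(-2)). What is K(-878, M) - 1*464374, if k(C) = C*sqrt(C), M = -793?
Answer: -466045 - 2*I*sqrt(2) ≈ -4.6605e+5 - 2.8284*I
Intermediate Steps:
k(C) = C**(3/2)
K(Y, V) = V + Y - 2*I*sqrt(2) (K(Y, V) = (Y + V) + (-2 + 0*(-2))**(3/2) = (V + Y) + (-2 + 0)**(3/2) = (V + Y) + (-2)**(3/2) = (V + Y) - 2*I*sqrt(2) = V + Y - 2*I*sqrt(2))
K(-878, M) - 1*464374 = (-793 - 878 - 2*I*sqrt(2)) - 1*464374 = (-1671 - 2*I*sqrt(2)) - 464374 = -466045 - 2*I*sqrt(2)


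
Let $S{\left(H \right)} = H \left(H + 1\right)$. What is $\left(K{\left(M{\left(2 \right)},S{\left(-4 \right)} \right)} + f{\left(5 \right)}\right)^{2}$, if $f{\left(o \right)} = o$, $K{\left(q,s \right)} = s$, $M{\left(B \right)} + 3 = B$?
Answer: $289$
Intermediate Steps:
$M{\left(B \right)} = -3 + B$
$S{\left(H \right)} = H \left(1 + H\right)$
$\left(K{\left(M{\left(2 \right)},S{\left(-4 \right)} \right)} + f{\left(5 \right)}\right)^{2} = \left(- 4 \left(1 - 4\right) + 5\right)^{2} = \left(\left(-4\right) \left(-3\right) + 5\right)^{2} = \left(12 + 5\right)^{2} = 17^{2} = 289$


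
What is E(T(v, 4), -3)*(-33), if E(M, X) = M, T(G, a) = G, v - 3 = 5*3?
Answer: -594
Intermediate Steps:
v = 18 (v = 3 + 5*3 = 3 + 15 = 18)
E(T(v, 4), -3)*(-33) = 18*(-33) = -594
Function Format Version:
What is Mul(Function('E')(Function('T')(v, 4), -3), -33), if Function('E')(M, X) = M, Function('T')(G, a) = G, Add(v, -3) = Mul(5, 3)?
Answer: -594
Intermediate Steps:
v = 18 (v = Add(3, Mul(5, 3)) = Add(3, 15) = 18)
Mul(Function('E')(Function('T')(v, 4), -3), -33) = Mul(18, -33) = -594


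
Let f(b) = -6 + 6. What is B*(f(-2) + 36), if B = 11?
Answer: 396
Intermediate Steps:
f(b) = 0
B*(f(-2) + 36) = 11*(0 + 36) = 11*36 = 396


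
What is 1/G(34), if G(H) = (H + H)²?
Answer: 1/4624 ≈ 0.00021626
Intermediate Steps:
G(H) = 4*H² (G(H) = (2*H)² = 4*H²)
1/G(34) = 1/(4*34²) = 1/(4*1156) = 1/4624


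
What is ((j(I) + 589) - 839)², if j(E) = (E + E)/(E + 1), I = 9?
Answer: 1540081/25 ≈ 61603.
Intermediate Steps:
j(E) = 2*E/(1 + E) (j(E) = (2*E)/(1 + E) = 2*E/(1 + E))
((j(I) + 589) - 839)² = ((2*9/(1 + 9) + 589) - 839)² = ((2*9/10 + 589) - 839)² = ((2*9*(⅒) + 589) - 839)² = ((9/5 + 589) - 839)² = (2954/5 - 839)² = (-1241/5)² = 1540081/25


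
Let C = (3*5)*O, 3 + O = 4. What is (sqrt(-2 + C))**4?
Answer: 169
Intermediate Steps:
O = 1 (O = -3 + 4 = 1)
C = 15 (C = (3*5)*1 = 15*1 = 15)
(sqrt(-2 + C))**4 = (sqrt(-2 + 15))**4 = (sqrt(13))**4 = 169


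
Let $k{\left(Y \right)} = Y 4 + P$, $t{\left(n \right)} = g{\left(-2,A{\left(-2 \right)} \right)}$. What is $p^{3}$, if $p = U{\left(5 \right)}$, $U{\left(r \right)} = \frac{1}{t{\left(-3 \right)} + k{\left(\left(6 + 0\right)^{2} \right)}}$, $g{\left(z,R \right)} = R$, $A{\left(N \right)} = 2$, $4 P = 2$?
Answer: $\frac{8}{25153757} \approx 3.1804 \cdot 10^{-7}$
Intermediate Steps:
$P = \frac{1}{2}$ ($P = \frac{1}{4} \cdot 2 = \frac{1}{2} \approx 0.5$)
$t{\left(n \right)} = 2$
$k{\left(Y \right)} = \frac{1}{2} + 4 Y$ ($k{\left(Y \right)} = Y 4 + \frac{1}{2} = 4 Y + \frac{1}{2} = \frac{1}{2} + 4 Y$)
$U{\left(r \right)} = \frac{2}{293}$ ($U{\left(r \right)} = \frac{1}{2 + \left(\frac{1}{2} + 4 \left(6 + 0\right)^{2}\right)} = \frac{1}{2 + \left(\frac{1}{2} + 4 \cdot 6^{2}\right)} = \frac{1}{2 + \left(\frac{1}{2} + 4 \cdot 36\right)} = \frac{1}{2 + \left(\frac{1}{2} + 144\right)} = \frac{1}{2 + \frac{289}{2}} = \frac{1}{\frac{293}{2}} = \frac{2}{293}$)
$p = \frac{2}{293} \approx 0.0068259$
$p^{3} = \left(\frac{2}{293}\right)^{3} = \frac{8}{25153757}$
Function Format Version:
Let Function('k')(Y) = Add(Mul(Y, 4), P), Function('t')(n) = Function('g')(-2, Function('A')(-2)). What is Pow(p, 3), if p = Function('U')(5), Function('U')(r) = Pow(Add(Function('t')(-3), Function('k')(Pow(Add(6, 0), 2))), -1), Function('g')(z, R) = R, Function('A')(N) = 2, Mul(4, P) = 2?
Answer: Rational(8, 25153757) ≈ 3.1804e-7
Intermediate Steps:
P = Rational(1, 2) (P = Mul(Rational(1, 4), 2) = Rational(1, 2) ≈ 0.50000)
Function('t')(n) = 2
Function('k')(Y) = Add(Rational(1, 2), Mul(4, Y)) (Function('k')(Y) = Add(Mul(Y, 4), Rational(1, 2)) = Add(Mul(4, Y), Rational(1, 2)) = Add(Rational(1, 2), Mul(4, Y)))
Function('U')(r) = Rational(2, 293) (Function('U')(r) = Pow(Add(2, Add(Rational(1, 2), Mul(4, Pow(Add(6, 0), 2)))), -1) = Pow(Add(2, Add(Rational(1, 2), Mul(4, Pow(6, 2)))), -1) = Pow(Add(2, Add(Rational(1, 2), Mul(4, 36))), -1) = Pow(Add(2, Add(Rational(1, 2), 144)), -1) = Pow(Add(2, Rational(289, 2)), -1) = Pow(Rational(293, 2), -1) = Rational(2, 293))
p = Rational(2, 293) ≈ 0.0068259
Pow(p, 3) = Pow(Rational(2, 293), 3) = Rational(8, 25153757)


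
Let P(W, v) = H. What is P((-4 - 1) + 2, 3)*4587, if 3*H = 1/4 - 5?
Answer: -29051/4 ≈ -7262.8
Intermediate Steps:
H = -19/12 (H = (1/4 - 5)/3 = (¼ - 5)/3 = (⅓)*(-19/4) = -19/12 ≈ -1.5833)
P(W, v) = -19/12
P((-4 - 1) + 2, 3)*4587 = -19/12*4587 = -29051/4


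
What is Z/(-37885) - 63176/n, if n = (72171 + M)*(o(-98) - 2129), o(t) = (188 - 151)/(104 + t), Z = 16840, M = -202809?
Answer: -934501541520/2101274105477 ≈ -0.44473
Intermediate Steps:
o(t) = 37/(104 + t)
n = 277322701 (n = (72171 - 202809)*(37/(104 - 98) - 2129) = -130638*(37/6 - 2129) = -130638*(-12737/6) = 277322701)
Z/(-37885) - 63176/n = 16840/(-37885) - 63176/277322701 = 16840*(-1/37885) - 63176*1/277322701 = -3368/7577 - 63176/277322701 = -934501541520/2101274105477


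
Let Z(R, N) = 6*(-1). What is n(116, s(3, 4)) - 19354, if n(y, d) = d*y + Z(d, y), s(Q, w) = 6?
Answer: -18664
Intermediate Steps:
Z(R, N) = -6
n(y, d) = -6 + d*y (n(y, d) = d*y - 6 = -6 + d*y)
n(116, s(3, 4)) - 19354 = (-6 + 6*116) - 19354 = (-6 + 696) - 19354 = 690 - 19354 = -18664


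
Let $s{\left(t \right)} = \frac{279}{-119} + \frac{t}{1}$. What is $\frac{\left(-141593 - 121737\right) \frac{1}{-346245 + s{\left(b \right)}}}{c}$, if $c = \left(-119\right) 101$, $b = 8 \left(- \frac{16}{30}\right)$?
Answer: $- \frac{1974975}{31211985863} \approx -6.3276 \cdot 10^{-5}$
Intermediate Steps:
$b = - \frac{64}{15}$ ($b = 8 \left(\left(-16\right) \frac{1}{30}\right) = 8 \left(- \frac{8}{15}\right) = - \frac{64}{15} \approx -4.2667$)
$c = -12019$
$s{\left(t \right)} = - \frac{279}{119} + t$ ($s{\left(t \right)} = 279 \left(- \frac{1}{119}\right) + t 1 = - \frac{279}{119} + t$)
$\frac{\left(-141593 - 121737\right) \frac{1}{-346245 + s{\left(b \right)}}}{c} = \frac{\left(-141593 - 121737\right) \frac{1}{-346245 - \frac{11801}{1785}}}{-12019} = - \frac{263330}{-346245 - \frac{11801}{1785}} \left(- \frac{1}{12019}\right) = - \frac{263330}{- \frac{618059126}{1785}} \left(- \frac{1}{12019}\right) = \left(-263330\right) \left(- \frac{1785}{618059126}\right) \left(- \frac{1}{12019}\right) = \frac{235022025}{309029563} \left(- \frac{1}{12019}\right) = - \frac{1974975}{31211985863}$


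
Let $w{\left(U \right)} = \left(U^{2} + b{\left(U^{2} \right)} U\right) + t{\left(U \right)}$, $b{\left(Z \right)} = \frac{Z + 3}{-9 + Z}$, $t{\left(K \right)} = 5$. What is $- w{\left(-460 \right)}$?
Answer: $- \frac{44676376175}{211591} \approx -2.1115 \cdot 10^{5}$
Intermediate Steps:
$b{\left(Z \right)} = \frac{3 + Z}{-9 + Z}$
$w{\left(U \right)} = 5 + U^{2} + \frac{U \left(3 + U^{2}\right)}{-9 + U^{2}}$ ($w{\left(U \right)} = \left(U^{2} + \frac{3 + U^{2}}{-9 + U^{2}} U\right) + 5 = \left(U^{2} + \frac{U \left(3 + U^{2}\right)}{-9 + U^{2}}\right) + 5 = 5 + U^{2} + \frac{U \left(3 + U^{2}\right)}{-9 + U^{2}}$)
$- w{\left(-460 \right)} = - \frac{- 460 \left(3 + \left(-460\right)^{2}\right) + \left(-9 + \left(-460\right)^{2}\right) \left(5 + \left(-460\right)^{2}\right)}{-9 + \left(-460\right)^{2}} = - \frac{- 460 \left(3 + 211600\right) + \left(-9 + 211600\right) \left(5 + 211600\right)}{-9 + 211600} = - \frac{\left(-460\right) 211603 + 211591 \cdot 211605}{211591} = - \frac{-97337380 + 44773713555}{211591} = - \frac{44676376175}{211591}$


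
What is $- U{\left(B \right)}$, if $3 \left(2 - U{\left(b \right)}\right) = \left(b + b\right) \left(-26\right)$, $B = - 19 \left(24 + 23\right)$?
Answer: $\frac{46430}{3} \approx 15477.0$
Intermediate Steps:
$B = -893$ ($B = \left(-19\right) 47 = -893$)
$U{\left(b \right)} = 2 + \frac{52 b}{3}$ ($U{\left(b \right)} = 2 - \frac{\left(b + b\right) \left(-26\right)}{3} = 2 - \frac{2 b \left(-26\right)}{3} = 2 - \frac{\left(-52\right) b}{3} = 2 + \frac{52 b}{3}$)
$- U{\left(B \right)} = - (2 + \frac{52}{3} \left(-893\right)) = - (2 - \frac{46436}{3}) = \left(-1\right) \left(- \frac{46430}{3}\right) = \frac{46430}{3}$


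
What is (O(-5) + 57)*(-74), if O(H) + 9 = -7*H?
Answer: -6142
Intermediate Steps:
O(H) = -9 - 7*H
(O(-5) + 57)*(-74) = ((-9 - 7*(-5)) + 57)*(-74) = ((-9 + 35) + 57)*(-74) = (26 + 57)*(-74) = 83*(-74) = -6142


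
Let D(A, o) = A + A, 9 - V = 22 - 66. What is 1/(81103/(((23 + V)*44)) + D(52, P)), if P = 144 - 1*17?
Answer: 304/38989 ≈ 0.0077971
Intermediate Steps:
V = 53 (V = 9 - (22 - 66) = 9 - 1*(-44) = 9 + 44 = 53)
P = 127 (P = 144 - 17 = 127)
D(A, o) = 2*A
1/(81103/(((23 + V)*44)) + D(52, P)) = 1/(81103/(((23 + 53)*44)) + 2*52) = 1/(81103/((76*44)) + 104) = 1/(81103/3344 + 104) = 1/(81103*(1/3344) + 104) = 1/(7373/304 + 104) = 1/(38989/304) = 304/38989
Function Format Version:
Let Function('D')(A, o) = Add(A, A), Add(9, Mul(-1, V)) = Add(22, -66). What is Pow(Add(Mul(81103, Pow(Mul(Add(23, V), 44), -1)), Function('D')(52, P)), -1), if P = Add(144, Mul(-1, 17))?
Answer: Rational(304, 38989) ≈ 0.0077971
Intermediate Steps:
V = 53 (V = Add(9, Mul(-1, Add(22, -66))) = Add(9, Mul(-1, -44)) = Add(9, 44) = 53)
P = 127 (P = Add(144, -17) = 127)
Function('D')(A, o) = Mul(2, A)
Pow(Add(Mul(81103, Pow(Mul(Add(23, V), 44), -1)), Function('D')(52, P)), -1) = Pow(Add(Mul(81103, Pow(Mul(Add(23, 53), 44), -1)), Mul(2, 52)), -1) = Pow(Add(Mul(81103, Pow(Mul(76, 44), -1)), 104), -1) = Pow(Add(Mul(81103, Pow(3344, -1)), 104), -1) = Pow(Add(Mul(81103, Rational(1, 3344)), 104), -1) = Pow(Add(Rational(7373, 304), 104), -1) = Pow(Rational(38989, 304), -1) = Rational(304, 38989)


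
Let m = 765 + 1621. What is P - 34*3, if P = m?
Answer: 2284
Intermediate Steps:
m = 2386
P = 2386
P - 34*3 = 2386 - 34*3 = 2386 - 102 = 2284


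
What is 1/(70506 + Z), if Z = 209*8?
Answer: 1/72178 ≈ 1.3855e-5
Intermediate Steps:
Z = 1672
1/(70506 + Z) = 1/(70506 + 1672) = 1/72178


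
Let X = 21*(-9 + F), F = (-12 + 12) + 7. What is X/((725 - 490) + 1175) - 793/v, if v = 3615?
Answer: -42332/169905 ≈ -0.24915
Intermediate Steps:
F = 7 (F = 0 + 7 = 7)
X = -42 (X = 21*(-9 + 7) = 21*(-2) = -42)
X/((725 - 490) + 1175) - 793/v = -42/((725 - 490) + 1175) - 793/3615 = -42/(235 + 1175) - 793*1/3615 = -42/1410 - 793/3615 = -42*1/1410 - 793/3615 = -7/235 - 793/3615 = -42332/169905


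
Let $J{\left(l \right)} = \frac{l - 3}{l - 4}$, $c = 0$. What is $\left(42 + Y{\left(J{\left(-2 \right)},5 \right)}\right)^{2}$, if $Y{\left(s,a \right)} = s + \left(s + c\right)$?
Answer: $\frac{17161}{9} \approx 1906.8$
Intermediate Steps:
$J{\left(l \right)} = \frac{-3 + l}{-4 + l}$
$Y{\left(s,a \right)} = 2 s$ ($Y{\left(s,a \right)} = s + \left(s + 0\right) = s + s = 2 s$)
$\left(42 + Y{\left(J{\left(-2 \right)},5 \right)}\right)^{2} = \left(42 + 2 \frac{-3 - 2}{-4 - 2}\right)^{2} = \left(42 + 2 \frac{1}{-6} \left(-5\right)\right)^{2} = \left(42 + 2 \left(\left(- \frac{1}{6}\right) \left(-5\right)\right)\right)^{2} = \left(42 + 2 \cdot \frac{5}{6}\right)^{2} = \left(42 + \frac{5}{3}\right)^{2} = \left(\frac{131}{3}\right)^{2} = \frac{17161}{9}$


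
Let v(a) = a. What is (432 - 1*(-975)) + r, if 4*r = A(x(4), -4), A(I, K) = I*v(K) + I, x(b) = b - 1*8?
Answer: 1410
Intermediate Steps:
x(b) = -8 + b (x(b) = b - 8 = -8 + b)
A(I, K) = I + I*K (A(I, K) = I*K + I = I + I*K)
r = 3 (r = ((-8 + 4)*(1 - 4))/4 = (-4*(-3))/4 = (¼)*12 = 3)
(432 - 1*(-975)) + r = (432 - 1*(-975)) + 3 = (432 + 975) + 3 = 1407 + 3 = 1410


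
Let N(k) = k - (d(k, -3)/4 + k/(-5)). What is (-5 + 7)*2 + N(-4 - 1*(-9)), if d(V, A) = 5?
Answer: 35/4 ≈ 8.7500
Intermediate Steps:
N(k) = -5/4 + 6*k/5 (N(k) = k - (5/4 + k/(-5)) = k - (5*(1/4) + k*(-1/5)) = k - (5/4 - k/5) = k + (-5/4 + k/5) = -5/4 + 6*k/5)
(-5 + 7)*2 + N(-4 - 1*(-9)) = (-5 + 7)*2 + (-5/4 + 6*(-4 - 1*(-9))/5) = 2*2 + (-5/4 + 6*(-4 + 9)/5) = 4 + (-5/4 + (6/5)*5) = 4 + (-5/4 + 6) = 4 + 19/4 = 35/4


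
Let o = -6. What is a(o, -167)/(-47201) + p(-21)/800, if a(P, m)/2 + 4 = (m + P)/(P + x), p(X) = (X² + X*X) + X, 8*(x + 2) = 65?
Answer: 42860861/37760800 ≈ 1.1351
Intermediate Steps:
x = 49/8 (x = -2 + (⅛)*65 = -2 + 65/8 = 49/8 ≈ 6.1250)
p(X) = X + 2*X² (p(X) = (X² + X²) + X = 2*X² + X = X + 2*X²)
a(P, m) = -8 + 2*(P + m)/(49/8 + P) (a(P, m) = -8 + 2*((m + P)/(P + 49/8)) = -8 + 2*((P + m)/(49/8 + P)) = -8 + 2*(P + m)/(49/8 + P))
a(o, -167)/(-47201) + p(-21)/800 = (8*(-49 - 6*(-6) + 2*(-167))/(49 + 8*(-6)))/(-47201) - 21*(1 + 2*(-21))/800 = (8*(-49 + 36 - 334)/(49 - 48))*(-1/47201) - 21*(1 - 42)*(1/800) = (8*(-347)/1)*(-1/47201) - 21*(-41)*(1/800) = (8*1*(-347))*(-1/47201) + 861*(1/800) = -2776*(-1/47201) + 861/800 = 2776/47201 + 861/800 = 42860861/37760800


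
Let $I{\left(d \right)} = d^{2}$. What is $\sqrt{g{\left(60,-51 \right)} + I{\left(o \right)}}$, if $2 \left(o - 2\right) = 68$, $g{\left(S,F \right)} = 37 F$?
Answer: $i \sqrt{591} \approx 24.31 i$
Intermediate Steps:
$o = 36$ ($o = 2 + \frac{1}{2} \cdot 68 = 2 + 34 = 36$)
$\sqrt{g{\left(60,-51 \right)} + I{\left(o \right)}} = \sqrt{37 \left(-51\right) + 36^{2}} = \sqrt{-1887 + 1296} = \sqrt{-591} = i \sqrt{591}$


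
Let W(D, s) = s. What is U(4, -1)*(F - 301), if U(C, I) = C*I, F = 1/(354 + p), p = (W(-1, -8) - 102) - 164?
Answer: 24079/20 ≈ 1203.9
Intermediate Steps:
p = -274 (p = (-8 - 102) - 164 = -110 - 164 = -274)
F = 1/80 (F = 1/(354 - 274) = 1/80 ≈ 0.012500)
U(4, -1)*(F - 301) = (4*(-1))*(1/80 - 301) = -4*(-24079/80) = 24079/20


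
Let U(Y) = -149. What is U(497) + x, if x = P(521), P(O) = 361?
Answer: 212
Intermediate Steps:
x = 361
U(497) + x = -149 + 361 = 212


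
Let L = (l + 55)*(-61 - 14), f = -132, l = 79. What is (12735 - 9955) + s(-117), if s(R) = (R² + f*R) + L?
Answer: 21863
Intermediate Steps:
L = -10050 (L = (79 + 55)*(-61 - 14) = 134*(-75) = -10050)
s(R) = -10050 + R² - 132*R (s(R) = (R² - 132*R) - 10050 = -10050 + R² - 132*R)
(12735 - 9955) + s(-117) = (12735 - 9955) + (-10050 + (-117)² - 132*(-117)) = 2780 + (-10050 + 13689 + 15444) = 2780 + 19083 = 21863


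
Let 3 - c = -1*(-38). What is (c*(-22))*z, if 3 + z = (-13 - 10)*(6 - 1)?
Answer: -90860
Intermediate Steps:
c = -35 (c = 3 - (-1)*(-38) = 3 - 1*38 = 3 - 38 = -35)
z = -118 (z = -3 + (-13 - 10)*(6 - 1) = -3 - 23*5 = -3 - 115 = -118)
(c*(-22))*z = -35*(-22)*(-118) = 770*(-118) = -90860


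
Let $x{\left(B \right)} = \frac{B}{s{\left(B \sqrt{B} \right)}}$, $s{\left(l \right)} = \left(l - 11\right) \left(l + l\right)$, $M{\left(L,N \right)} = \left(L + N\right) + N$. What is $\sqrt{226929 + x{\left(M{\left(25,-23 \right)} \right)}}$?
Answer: $\frac{\sqrt{42} \sqrt{\frac{104841198 + 200151379 i \sqrt{21}}{11 + 21 i \sqrt{21}}}}{42} \approx 476.37 + 1.3427 \cdot 10^{-7} i$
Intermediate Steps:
$M{\left(L,N \right)} = L + 2 N$
$s{\left(l \right)} = 2 l \left(-11 + l\right)$ ($s{\left(l \right)} = \left(-11 + l\right) 2 l = 2 l \left(-11 + l\right)$)
$x{\left(B \right)} = \frac{1}{2 \sqrt{B} \left(-11 + B^{\frac{3}{2}}\right)}$ ($x{\left(B \right)} = \frac{B}{2 B \sqrt{B} \left(-11 + B \sqrt{B}\right)} = \frac{B}{2 B^{\frac{3}{2}} \left(-11 + B^{\frac{3}{2}}\right)} = B \frac{1}{2 B^{\frac{3}{2}} \left(-11 + B^{\frac{3}{2}}\right)} = \frac{1}{2 \sqrt{B} \left(-11 + B^{\frac{3}{2}}\right)}$)
$\sqrt{226929 + x{\left(M{\left(25,-23 \right)} \right)}} = \sqrt{226929 + \frac{1}{2 \left(\left(25 + 2 \left(-23\right)\right)^{2} - 11 \sqrt{25 + 2 \left(-23\right)}\right)}} = \sqrt{226929 + \frac{1}{2 \left(\left(25 - 46\right)^{2} - 11 \sqrt{25 - 46}\right)}} = \sqrt{226929 + \frac{1}{2 \left(\left(-21\right)^{2} - 11 \sqrt{-21}\right)}} = \sqrt{226929 + \frac{1}{2 \left(441 - 11 i \sqrt{21}\right)}}$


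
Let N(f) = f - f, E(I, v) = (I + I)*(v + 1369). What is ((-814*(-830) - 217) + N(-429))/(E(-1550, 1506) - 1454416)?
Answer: -675403/10366916 ≈ -0.065150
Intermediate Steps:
E(I, v) = 2*I*(1369 + v) (E(I, v) = (2*I)*(1369 + v) = 2*I*(1369 + v))
N(f) = 0
((-814*(-830) - 217) + N(-429))/(E(-1550, 1506) - 1454416) = ((-814*(-830) - 217) + 0)/(2*(-1550)*(1369 + 1506) - 1454416) = ((675620 - 217) + 0)/(2*(-1550)*2875 - 1454416) = (675403 + 0)/(-8912500 - 1454416) = 675403/(-10366916) = 675403*(-1/10366916) = -675403/10366916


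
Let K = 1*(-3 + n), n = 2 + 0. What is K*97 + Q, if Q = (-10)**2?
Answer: 3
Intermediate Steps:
n = 2
K = -1 (K = 1*(-3 + 2) = 1*(-1) = -1)
Q = 100
K*97 + Q = -1*97 + 100 = -97 + 100 = 3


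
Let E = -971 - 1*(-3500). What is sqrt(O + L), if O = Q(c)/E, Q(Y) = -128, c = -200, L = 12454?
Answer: sqrt(8850386678)/843 ≈ 111.60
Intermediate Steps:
E = 2529 (E = -971 + 3500 = 2529)
O = -128/2529 ≈ -0.050613
sqrt(O + L) = sqrt(-128/2529 + 12454) = sqrt(31496038/2529) = sqrt(8850386678)/843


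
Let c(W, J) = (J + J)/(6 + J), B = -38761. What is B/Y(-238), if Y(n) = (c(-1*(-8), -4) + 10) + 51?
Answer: -38761/57 ≈ -680.02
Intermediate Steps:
c(W, J) = 2*J/(6 + J) (c(W, J) = (2*J)/(6 + J) = 2*J/(6 + J))
Y(n) = 57 (Y(n) = (2*(-4)/(6 - 4) + 10) + 51 = (2*(-4)/2 + 10) + 51 = (2*(-4)*(1/2) + 10) + 51 = (-4 + 10) + 51 = 6 + 51 = 57)
B/Y(-238) = -38761/57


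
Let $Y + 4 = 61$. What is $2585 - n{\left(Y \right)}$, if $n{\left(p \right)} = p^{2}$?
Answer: $-664$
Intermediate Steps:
$Y = 57$ ($Y = -4 + 61 = 57$)
$2585 - n{\left(Y \right)} = 2585 - 57^{2} = 2585 - 3249 = -664$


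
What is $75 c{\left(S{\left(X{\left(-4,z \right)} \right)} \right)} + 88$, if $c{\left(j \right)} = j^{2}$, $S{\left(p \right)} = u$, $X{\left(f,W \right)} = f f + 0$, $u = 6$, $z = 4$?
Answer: $2788$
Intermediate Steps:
$X{\left(f,W \right)} = f^{2}$ ($X{\left(f,W \right)} = f^{2} + 0 = f^{2}$)
$S{\left(p \right)} = 6$
$75 c{\left(S{\left(X{\left(-4,z \right)} \right)} \right)} + 88 = 75 \cdot 6^{2} + 88 = 75 \cdot 36 + 88 = 2700 + 88 = 2788$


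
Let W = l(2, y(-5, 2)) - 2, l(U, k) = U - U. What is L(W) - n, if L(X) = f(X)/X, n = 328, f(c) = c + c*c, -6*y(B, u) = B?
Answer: -329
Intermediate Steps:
y(B, u) = -B/6
f(c) = c + c**2
l(U, k) = 0
W = -2 (W = 0 - 2 = -2)
L(X) = 1 + X (L(X) = (X*(1 + X))/X = 1 + X)
L(W) - n = (1 - 2) - 1*328 = -1 - 328 = -329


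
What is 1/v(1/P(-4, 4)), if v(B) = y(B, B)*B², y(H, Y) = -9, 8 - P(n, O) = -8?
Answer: -256/9 ≈ -28.444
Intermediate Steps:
P(n, O) = 16 (P(n, O) = 8 - 1*(-8) = 8 + 8 = 16)
v(B) = -9*B²
1/v(1/P(-4, 4)) = 1/(-9*(1/16)²) = 1/(-9*1/256) = 1/(-9/256) = -256/9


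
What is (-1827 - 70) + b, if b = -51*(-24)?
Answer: -673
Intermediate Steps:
b = 1224
(-1827 - 70) + b = (-1827 - 70) + 1224 = -1897 + 1224 = -673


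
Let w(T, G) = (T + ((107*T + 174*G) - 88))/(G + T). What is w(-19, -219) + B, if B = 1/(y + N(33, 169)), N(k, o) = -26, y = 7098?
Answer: 8371175/49504 ≈ 169.10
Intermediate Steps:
w(T, G) = (-88 + 108*T + 174*G)/(G + T) (w(T, G) = (T + (-88 + 107*T + 174*G))/(G + T) = (-88 + 108*T + 174*G)/(G + T))
B = 1/7072 (B = 1/(7098 - 26) = 1/7072 ≈ 0.00014140)
w(-19, -219) + B = 2*(-44 + 54*(-19) + 87*(-219))/(-219 - 19) + 1/7072 = 2*(-44 - 1026 - 19053)/(-238) + 1/7072 = 2*(-1/238)*(-20123) + 1/7072 = 20123/119 + 1/7072 = 8371175/49504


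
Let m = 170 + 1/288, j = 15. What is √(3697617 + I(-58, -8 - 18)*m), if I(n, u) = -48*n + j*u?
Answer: √65673685/4 ≈ 2026.0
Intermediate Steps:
I(n, u) = -48*n + 15*u
m = 48961/288 (m = 170 + 1/288 = 48961/288 ≈ 170.00)
√(3697617 + I(-58, -8 - 18)*m) = √(3697617 + (-48*(-58) + 15*(-8 - 18))*(48961/288)) = √(3697617 + (2784 + 15*(-26))*(48961/288)) = √(3697617 + (2784 - 390)*(48961/288)) = √(3697617 + 2394*(48961/288)) = √(3697617 + 6511813/16) = √(65673685/16) = √65673685/4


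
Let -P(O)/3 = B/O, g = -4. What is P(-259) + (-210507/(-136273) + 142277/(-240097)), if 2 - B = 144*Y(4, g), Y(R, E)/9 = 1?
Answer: -1629388549640/116084291323 ≈ -14.036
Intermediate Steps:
Y(R, E) = 9 (Y(R, E) = 9*1 = 9)
B = -1294 (B = 2 - 144*9 = 2 - 1*1296 = 2 - 1296 = -1294)
P(O) = 3882/O (P(O) = -(-3882)/O = 3882/O)
P(-259) + (-210507/(-136273) + 142277/(-240097)) = 3882/(-259) + (-210507/(-136273) + 142277/(-240097)) = 3882*(-1/259) + (-210507*(-1/136273) + 142277*(-1/240097)) = -3882/259 + (210507/136273 - 1949/3289) = -3882/259 + 426761446/448201897 = -1629388549640/116084291323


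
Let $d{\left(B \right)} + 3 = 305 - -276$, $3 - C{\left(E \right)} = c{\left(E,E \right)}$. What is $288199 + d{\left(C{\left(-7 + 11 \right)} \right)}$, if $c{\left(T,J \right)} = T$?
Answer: $288777$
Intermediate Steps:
$C{\left(E \right)} = 3 - E$
$d{\left(B \right)} = 578$ ($d{\left(B \right)} = -3 + \left(305 - -276\right) = -3 + \left(305 + 276\right) = -3 + 581 = 578$)
$288199 + d{\left(C{\left(-7 + 11 \right)} \right)} = 288199 + 578 = 288777$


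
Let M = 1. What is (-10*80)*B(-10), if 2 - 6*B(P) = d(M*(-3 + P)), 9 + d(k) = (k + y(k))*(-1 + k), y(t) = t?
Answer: 141200/3 ≈ 47067.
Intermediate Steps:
d(k) = -9 + 2*k*(-1 + k) (d(k) = -9 + (k + k)*(-1 + k) = -9 + (2*k)*(-1 + k) = -9 + 2*k*(-1 + k))
B(P) = 5/6 - (-3 + P)**2/3 + P/3 (B(P) = 1/3 - (-9 - 2*(-3 + P) + 2*(1*(-3 + P))**2)/6 = 1/3 - (-9 - 2*(-3 + P) + 2*(-3 + P)**2)/6 = 1/3 - (-9 + (6 - 2*P) + 2*(-3 + P)**2)/6 = 1/3 - (-3 - 2*P + 2*(-3 + P)**2)/6 = 1/3 + (1/2 - (-3 + P)**2/3 + P/3) = 5/6 - (-3 + P)**2/3 + P/3)
(-10*80)*B(-10) = (-10*80)*(-13/6 - 1/3*(-10)**2 + (7/3)*(-10)) = -800*(-13/6 - 1/3*100 - 70/3) = -800*(-13/6 - 100/3 - 70/3) = -800*(-353/6) = 141200/3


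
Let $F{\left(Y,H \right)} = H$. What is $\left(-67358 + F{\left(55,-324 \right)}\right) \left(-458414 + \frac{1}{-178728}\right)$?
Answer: $\frac{2772641095996513}{89364} \approx 3.1026 \cdot 10^{10}$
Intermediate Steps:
$\left(-67358 + F{\left(55,-324 \right)}\right) \left(-458414 + \frac{1}{-178728}\right) = \left(-67358 - 324\right) \left(-458414 + \frac{1}{-178728}\right) = - 67682 \left(-458414 - \frac{1}{178728}\right) = \left(-67682\right) \left(- \frac{81931417393}{178728}\right) = \frac{2772641095996513}{89364}$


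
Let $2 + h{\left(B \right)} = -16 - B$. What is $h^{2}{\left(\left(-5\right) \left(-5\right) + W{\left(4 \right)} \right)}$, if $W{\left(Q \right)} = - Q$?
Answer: $1521$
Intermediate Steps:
$h{\left(B \right)} = -18 - B$ ($h{\left(B \right)} = -2 - \left(16 + B\right) = -18 - B$)
$h^{2}{\left(\left(-5\right) \left(-5\right) + W{\left(4 \right)} \right)} = \left(-18 - \left(\left(-5\right) \left(-5\right) - 4\right)\right)^{2} = \left(-18 - \left(25 - 4\right)\right)^{2} = \left(-18 - 21\right)^{2} = \left(-39\right)^{2} = 1521$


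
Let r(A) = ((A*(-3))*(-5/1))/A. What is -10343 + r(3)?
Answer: -10328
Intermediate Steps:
r(A) = 15 (r(A) = ((-3*A)*(-5*1))/A = (-3*A*(-5))/A = (15*A)/A = 15)
-10343 + r(3) = -10343 + 15 = -10328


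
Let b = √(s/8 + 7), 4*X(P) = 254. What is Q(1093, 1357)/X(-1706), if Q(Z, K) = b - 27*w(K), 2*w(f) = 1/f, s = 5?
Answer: -27/172339 + √122/254 ≈ 0.043329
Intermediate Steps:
X(P) = 127/2 (X(P) = (¼)*254 = 127/2)
w(f) = 1/(2*f)
b = √122/4 (b = √(5/8 + 7) = √(61/8) = √122/4 ≈ 2.7613)
Q(Z, K) = -27/(2*K) + √122/4 (Q(Z, K) = √122/4 - 27/(2*K) = -27/(2*K) + √122/4)
Q(1093, 1357)/X(-1706) = ((¼)*(-54 + 1357*√122)/1357)/(127/2) = ((¼)*(1/1357)*(-54 + 1357*√122))*(2/127) = (-27/2714 + √122/4)*(2/127) = -27/172339 + √122/254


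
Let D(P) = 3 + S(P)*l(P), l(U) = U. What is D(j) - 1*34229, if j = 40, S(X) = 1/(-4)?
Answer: -34236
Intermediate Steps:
S(X) = -¼
D(P) = 3 - P/4
D(j) - 1*34229 = (3 - ¼*40) - 1*34229 = (3 - 10) - 34229 = -7 - 34229 = -34236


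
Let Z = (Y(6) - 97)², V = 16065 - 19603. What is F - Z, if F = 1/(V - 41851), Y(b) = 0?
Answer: -427065102/45389 ≈ -9409.0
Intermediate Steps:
V = -3538
Z = 9409 (Z = (0 - 97)² = (-97)² = 9409)
F = -1/45389 (F = 1/(-3538 - 41851) = 1/(-45389) = -1/45389 ≈ -2.2032e-5)
F - Z = -1/45389 - 1*9409 = -1/45389 - 9409 = -427065102/45389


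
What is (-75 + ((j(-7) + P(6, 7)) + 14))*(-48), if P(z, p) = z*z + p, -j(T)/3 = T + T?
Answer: -1152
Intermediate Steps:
j(T) = -6*T (j(T) = -3*(T + T) = -6*T)
P(z, p) = p + z**2 (P(z, p) = z**2 + p = p + z**2)
(-75 + ((j(-7) + P(6, 7)) + 14))*(-48) = (-75 + ((-6*(-7) + (7 + 6**2)) + 14))*(-48) = (-75 + ((42 + (7 + 36)) + 14))*(-48) = (-75 + ((42 + 43) + 14))*(-48) = (-75 + (85 + 14))*(-48) = (-75 + 99)*(-48) = 24*(-48) = -1152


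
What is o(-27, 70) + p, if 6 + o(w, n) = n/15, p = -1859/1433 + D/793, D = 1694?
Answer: -1685531/3409107 ≈ -0.49442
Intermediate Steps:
p = 953315/1136369 (p = -1859/1433 + 1694/793 = 953315/1136369 ≈ 0.83891)
o(w, n) = -6 + n/15
o(-27, 70) + p = (-6 + (1/15)*70) + 953315/1136369 = (-6 + 14/3) + 953315/1136369 = -4/3 + 953315/1136369 = -1685531/3409107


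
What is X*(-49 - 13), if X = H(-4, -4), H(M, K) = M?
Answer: 248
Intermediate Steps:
X = -4
X*(-49 - 13) = -4*(-49 - 13) = -4*(-62) = 248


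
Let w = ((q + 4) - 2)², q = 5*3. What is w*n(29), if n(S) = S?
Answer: 8381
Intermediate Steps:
q = 15
w = 289 (w = ((15 + 4) - 2)² = (19 - 2)² = 17² = 289)
w*n(29) = 289*29 = 8381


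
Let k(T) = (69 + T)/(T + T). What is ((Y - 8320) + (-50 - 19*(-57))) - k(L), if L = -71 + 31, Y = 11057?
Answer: 301629/80 ≈ 3770.4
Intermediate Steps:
L = -40
k(T) = (69 + T)/(2*T) (k(T) = (69 + T)/((2*T)) = (69 + T)*(1/(2*T)) = (69 + T)/(2*T))
((Y - 8320) + (-50 - 19*(-57))) - k(L) = ((11057 - 8320) + (-50 - 19*(-57))) - (69 - 40)/(2*(-40)) = (2737 + (-50 + 1083)) - (-1)*29/(2*40) = (2737 + 1033) - 1*(-29/80) = 3770 + 29/80 = 301629/80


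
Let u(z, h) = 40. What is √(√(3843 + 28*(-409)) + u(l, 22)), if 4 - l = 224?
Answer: √(40 + I*√7609) ≈ 8.2451 + 5.2898*I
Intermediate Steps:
l = -220 (l = 4 - 1*224 = 4 - 224 = -220)
√(√(3843 + 28*(-409)) + u(l, 22)) = √(√(3843 + 28*(-409)) + 40) = √(√(3843 - 11452) + 40) = √(√(-7609) + 40) = √(I*√7609 + 40) = √(40 + I*√7609)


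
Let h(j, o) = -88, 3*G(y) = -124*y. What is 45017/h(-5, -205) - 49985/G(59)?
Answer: -79037083/160952 ≈ -491.06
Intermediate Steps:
G(y) = -124*y/3 (G(y) = (-124*y)/3 = -124*y/3)
45017/h(-5, -205) - 49985/G(59) = 45017/(-88) - 49985/((-124/3*59)) = 45017*(-1/88) - 49985/(-7316/3) = -45017/88 - 49985*(-3/7316) = -45017/88 + 149955/7316 = -79037083/160952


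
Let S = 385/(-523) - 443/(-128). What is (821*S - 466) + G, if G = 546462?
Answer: 36700914013/66944 ≈ 5.4823e+5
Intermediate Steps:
S = 182409/66944 (S = 385*(-1/523) - 443*(-1/128) = -385/523 + 443/128 = 182409/66944 ≈ 2.7248)
(821*S - 466) + G = (821*(182409/66944) - 466) + 546462 = (149757789/66944 - 466) + 546462 = 118561885/66944 + 546462 = 36700914013/66944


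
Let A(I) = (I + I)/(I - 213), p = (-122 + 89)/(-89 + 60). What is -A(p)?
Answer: 11/1024 ≈ 0.010742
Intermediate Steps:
p = 33/29 (p = -33/(-29) = -33*(-1/29) = 33/29 ≈ 1.1379)
A(I) = 2*I/(-213 + I) (A(I) = (2*I)/(-213 + I) = 2*I/(-213 + I))
-A(p) = -2*33/(29*(-213 + 33/29)) = -2*33/(29*(-6144/29)) = -2*33*(-29)/(29*6144) = -1*(-11/1024) = 11/1024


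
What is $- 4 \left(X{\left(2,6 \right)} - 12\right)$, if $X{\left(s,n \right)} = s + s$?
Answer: $32$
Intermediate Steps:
$X{\left(s,n \right)} = 2 s$
$- 4 \left(X{\left(2,6 \right)} - 12\right) = - 4 \left(2 \cdot 2 - 12\right) = - 4 \left(4 - 12\right) = \left(-4\right) \left(-8\right) = 32$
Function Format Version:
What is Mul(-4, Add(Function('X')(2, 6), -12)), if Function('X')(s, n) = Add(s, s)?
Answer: 32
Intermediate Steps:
Function('X')(s, n) = Mul(2, s)
Mul(-4, Add(Function('X')(2, 6), -12)) = Mul(-4, Add(Mul(2, 2), -12)) = Mul(-4, Add(4, -12)) = Mul(-4, -8) = 32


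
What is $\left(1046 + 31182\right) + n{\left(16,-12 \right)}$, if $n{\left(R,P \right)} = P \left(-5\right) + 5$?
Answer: $32293$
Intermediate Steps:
$n{\left(R,P \right)} = 5 - 5 P$ ($n{\left(R,P \right)} = - 5 P + 5 = 5 - 5 P$)
$\left(1046 + 31182\right) + n{\left(16,-12 \right)} = \left(1046 + 31182\right) + \left(5 - -60\right) = 32228 + \left(5 + 60\right) = 32228 + 65 = 32293$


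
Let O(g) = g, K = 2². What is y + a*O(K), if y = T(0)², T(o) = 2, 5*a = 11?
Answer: 64/5 ≈ 12.800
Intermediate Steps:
K = 4
a = 11/5 (a = (⅕)*11 = 11/5 ≈ 2.2000)
y = 4 (y = 2² = 4)
y + a*O(K) = 4 + (11/5)*4 = 4 + 44/5 = 64/5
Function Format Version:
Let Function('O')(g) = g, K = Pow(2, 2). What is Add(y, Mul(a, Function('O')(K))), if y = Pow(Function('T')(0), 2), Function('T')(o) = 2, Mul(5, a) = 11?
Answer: Rational(64, 5) ≈ 12.800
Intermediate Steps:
K = 4
a = Rational(11, 5) (a = Mul(Rational(1, 5), 11) = Rational(11, 5) ≈ 2.2000)
y = 4 (y = Pow(2, 2) = 4)
Add(y, Mul(a, Function('O')(K))) = Add(4, Mul(Rational(11, 5), 4)) = Add(4, Rational(44, 5)) = Rational(64, 5)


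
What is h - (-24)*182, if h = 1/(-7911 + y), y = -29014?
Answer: 161288399/36925 ≈ 4368.0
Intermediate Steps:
h = -1/36925 (h = 1/(-7911 - 29014) = 1/(-36925) = -1/36925 ≈ -2.7082e-5)
h - (-24)*182 = -1/36925 - (-24)*182 = -1/36925 - 1*(-4368) = -1/36925 + 4368 = 161288399/36925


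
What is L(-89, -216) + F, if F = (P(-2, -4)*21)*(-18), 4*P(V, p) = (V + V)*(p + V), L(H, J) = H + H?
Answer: -2446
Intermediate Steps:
L(H, J) = 2*H
P(V, p) = V*(V + p)/2 (P(V, p) = ((V + V)*(p + V))/4 = ((2*V)*(V + p))/4 = (2*V*(V + p))/4 = V*(V + p)/2)
F = -2268 (F = (((½)*(-2)*(-2 - 4))*21)*(-18) = (((½)*(-2)*(-6))*21)*(-18) = (6*21)*(-18) = 126*(-18) = -2268)
L(-89, -216) + F = 2*(-89) - 2268 = -178 - 2268 = -2446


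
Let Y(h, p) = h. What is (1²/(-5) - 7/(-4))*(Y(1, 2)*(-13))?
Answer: -403/20 ≈ -20.150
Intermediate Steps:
(1²/(-5) - 7/(-4))*(Y(1, 2)*(-13)) = (1²/(-5) - 7/(-4))*(1*(-13)) = (1*(-⅕) - 7*(-¼))*(-13) = (-⅕ + 7/4)*(-13) = (31/20)*(-13) = -403/20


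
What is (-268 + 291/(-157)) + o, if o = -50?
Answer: -50217/157 ≈ -319.85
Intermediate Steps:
(-268 + 291/(-157)) + o = (-268 + 291/(-157)) - 50 = (-268 + 291*(-1/157)) - 50 = (-268 - 291/157) - 50 = -42367/157 - 50 = -50217/157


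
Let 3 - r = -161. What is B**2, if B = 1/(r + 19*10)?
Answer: 1/125316 ≈ 7.9798e-6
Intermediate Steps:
r = 164 (r = 3 - 1*(-161) = 3 + 161 = 164)
B = 1/354 (B = 1/(164 + 19*10) = 1/(164 + 190) = 1/354 ≈ 0.0028249)
B**2 = (1/354)**2 = 1/125316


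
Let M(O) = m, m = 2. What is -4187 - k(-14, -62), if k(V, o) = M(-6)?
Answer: -4189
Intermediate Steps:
M(O) = 2
k(V, o) = 2
-4187 - k(-14, -62) = -4187 - 1*2 = -4187 - 2 = -4189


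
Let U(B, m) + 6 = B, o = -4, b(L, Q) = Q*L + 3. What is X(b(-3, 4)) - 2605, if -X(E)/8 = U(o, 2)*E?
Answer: -3325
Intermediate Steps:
b(L, Q) = 3 + L*Q (b(L, Q) = L*Q + 3 = 3 + L*Q)
U(B, m) = -6 + B
X(E) = 80*E (X(E) = -8*(-6 - 4)*E = -(-80)*E = 80*E)
X(b(-3, 4)) - 2605 = 80*(3 - 3*4) - 2605 = 80*(3 - 12) - 2605 = 80*(-9) - 2605 = -720 - 2605 = -3325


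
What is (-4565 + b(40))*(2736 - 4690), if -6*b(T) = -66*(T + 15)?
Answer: 7737840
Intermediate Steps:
b(T) = 165 + 11*T (b(T) = -(-11)*(T + 15) = -(-11)*(15 + T) = -(-990 - 66*T)/6 = 165 + 11*T)
(-4565 + b(40))*(2736 - 4690) = (-4565 + (165 + 11*40))*(2736 - 4690) = (-4565 + (165 + 440))*(-1954) = (-4565 + 605)*(-1954) = -3960*(-1954) = 7737840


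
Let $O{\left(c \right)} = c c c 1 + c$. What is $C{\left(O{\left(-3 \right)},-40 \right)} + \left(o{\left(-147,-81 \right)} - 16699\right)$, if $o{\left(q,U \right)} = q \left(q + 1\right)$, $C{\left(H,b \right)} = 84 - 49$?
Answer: $4798$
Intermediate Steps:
$O{\left(c \right)} = c + c^{3}$ ($O{\left(c \right)} = c^{2} c 1 + c = c^{3} \cdot 1 + c = c^{3} + c = c + c^{3}$)
$C{\left(H,b \right)} = 35$
$o{\left(q,U \right)} = q \left(1 + q\right)$
$C{\left(O{\left(-3 \right)},-40 \right)} + \left(o{\left(-147,-81 \right)} - 16699\right) = 35 - \left(16699 + 147 \left(1 - 147\right)\right) = 35 - -4763 = 35 + \left(21462 - 16699\right) = 35 + 4763 = 4798$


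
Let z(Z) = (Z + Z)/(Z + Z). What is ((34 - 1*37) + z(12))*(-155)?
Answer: 310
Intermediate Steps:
z(Z) = 1 (z(Z) = (2*Z)/((2*Z)) = (2*Z)*(1/(2*Z)) = 1)
((34 - 1*37) + z(12))*(-155) = ((34 - 1*37) + 1)*(-155) = ((34 - 37) + 1)*(-155) = (-3 + 1)*(-155) = -2*(-155) = 310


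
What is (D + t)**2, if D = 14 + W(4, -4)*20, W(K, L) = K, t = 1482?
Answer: 2483776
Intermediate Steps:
D = 94 (D = 14 + 4*20 = 14 + 80 = 94)
(D + t)**2 = (94 + 1482)**2 = 1576**2 = 2483776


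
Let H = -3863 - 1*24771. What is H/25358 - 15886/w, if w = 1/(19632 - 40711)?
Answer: 4245702528609/12679 ≈ 3.3486e+8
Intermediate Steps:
w = -1/21079 (w = 1/(-21079) = -1/21079 ≈ -4.7441e-5)
H = -28634 (H = -3863 - 24771 = -28634)
H/25358 - 15886/w = -28634/25358 - 15886/(-1/21079) = -28634*1/25358 - 15886*(-21079) = -14317/12679 + 334860994 = 4245702528609/12679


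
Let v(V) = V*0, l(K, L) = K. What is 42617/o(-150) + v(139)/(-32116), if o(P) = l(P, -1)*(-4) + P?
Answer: 42617/450 ≈ 94.704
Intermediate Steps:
o(P) = -3*P (o(P) = P*(-4) + P = -4*P + P = -3*P)
v(V) = 0
42617/o(-150) + v(139)/(-32116) = 42617/((-3*(-150))) + 0/(-32116) = 42617/450 + 0*(-1/32116) = 42617*(1/450) + 0 = 42617/450 + 0 = 42617/450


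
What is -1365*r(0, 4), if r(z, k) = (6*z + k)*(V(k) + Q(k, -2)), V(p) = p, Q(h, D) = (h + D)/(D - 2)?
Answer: -19110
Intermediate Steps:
Q(h, D) = (D + h)/(-2 + D)
r(z, k) = (½ + 3*k/4)*(k + 6*z) (r(z, k) = (6*z + k)*(k + (-2 + k)/(-2 - 2)) = (k + 6*z)*(k + (-2 + k)/(-4)) = (k + 6*z)*(k - (-2 + k)/4) = (k + 6*z)*(k + (½ - k/4)) = (k + 6*z)*(½ + 3*k/4) = (½ + 3*k/4)*(k + 6*z))
-1365*r(0, 4) = -1365*((½)*4 + 3*0 + (¾)*4² + (9/2)*4*0) = -1365*(2 + 0 + (¾)*16 + 0) = -1365*(2 + 0 + 12 + 0) = -1365*14 = -19110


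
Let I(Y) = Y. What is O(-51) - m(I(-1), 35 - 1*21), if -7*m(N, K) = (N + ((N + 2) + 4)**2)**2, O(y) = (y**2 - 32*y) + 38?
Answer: 30473/7 ≈ 4353.3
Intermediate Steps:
O(y) = 38 + y**2 - 32*y
m(N, K) = -(N + (6 + N)**2)**2/7 (m(N, K) = -(N + ((N + 2) + 4)**2)**2/7 = -(N + ((2 + N) + 4)**2)**2/7 = -(N + (6 + N)**2)**2/7)
O(-51) - m(I(-1), 35 - 1*21) = (38 + (-51)**2 - 32*(-51)) - (-1)*(-1 + (6 - 1)**2)**2/7 = (38 + 2601 + 1632) - (-1)*(-1 + 5**2)**2/7 = 4271 - (-1)*(-1 + 25)**2/7 = 4271 - (-1)*24**2/7 = 4271 - (-1)*576/7 = 4271 - 1*(-576/7) = 4271 + 576/7 = 30473/7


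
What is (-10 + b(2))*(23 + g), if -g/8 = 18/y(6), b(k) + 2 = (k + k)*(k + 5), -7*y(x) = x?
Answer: 3056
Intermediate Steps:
y(x) = -x/7
b(k) = -2 + 2*k*(5 + k) (b(k) = -2 + (k + k)*(k + 5) = -2 + (2*k)*(5 + k) = -2 + 2*k*(5 + k))
g = 168 (g = -144/((-1/7*6)) = -144/(-6/7) = -144*(-7)/6 = -8*(-21) = 168)
(-10 + b(2))*(23 + g) = (-10 + (-2 + 2*2**2 + 10*2))*(23 + 168) = (-10 + (-2 + 2*4 + 20))*191 = (-10 + (-2 + 8 + 20))*191 = (-10 + 26)*191 = 16*191 = 3056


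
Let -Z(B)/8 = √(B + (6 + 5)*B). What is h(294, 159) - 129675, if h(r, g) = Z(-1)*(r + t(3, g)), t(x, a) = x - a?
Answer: -129675 - 2208*I*√3 ≈ -1.2968e+5 - 3824.4*I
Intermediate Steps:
Z(B) = -16*√3*√B (Z(B) = -8*√(B + (6 + 5)*B) = -8*√(B + 11*B) = -8*2*√3*√B = -16*√3*√B)
h(r, g) = -16*I*√3*(3 + r - g) (h(r, g) = (-16*√3*√(-1))*(r + (3 - g)) = (-16*√3*I)*(3 + r - g) = (-16*I*√3)*(3 + r - g) = -16*I*√3*(3 + r - g))
h(294, 159) - 129675 = 16*I*√3*(-3 + 159 - 1*294) - 129675 = 16*I*√3*(-3 + 159 - 294) - 129675 = 16*I*√3*(-138) - 129675 = -2208*I*√3 - 129675 = -129675 - 2208*I*√3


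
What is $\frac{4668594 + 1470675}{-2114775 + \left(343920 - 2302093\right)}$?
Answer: $- \frac{6139269}{4072948} \approx -1.5073$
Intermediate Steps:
$\frac{4668594 + 1470675}{-2114775 + \left(343920 - 2302093\right)} = \frac{6139269}{-2114775 + \left(343920 - 2302093\right)} = \frac{6139269}{-2114775 - 1958173} = \frac{6139269}{-4072948} = 6139269 \left(- \frac{1}{4072948}\right) = - \frac{6139269}{4072948}$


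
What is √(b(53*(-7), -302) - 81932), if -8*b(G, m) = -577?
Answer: I*√1309758/4 ≈ 286.11*I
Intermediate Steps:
b(G, m) = 577/8 (b(G, m) = -⅛*(-577) = 577/8)
√(b(53*(-7), -302) - 81932) = √(577/8 - 81932) = √(-654879/8) = I*√1309758/4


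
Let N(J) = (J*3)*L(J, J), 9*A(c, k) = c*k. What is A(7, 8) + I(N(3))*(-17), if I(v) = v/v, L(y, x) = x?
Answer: -97/9 ≈ -10.778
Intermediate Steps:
A(c, k) = c*k/9 (A(c, k) = (c*k)/9 = c*k/9)
N(J) = 3*J² (N(J) = (J*3)*J = (3*J)*J = 3*J²)
I(v) = 1
A(7, 8) + I(N(3))*(-17) = (⅑)*7*8 + 1*(-17) = 56/9 - 17 = -97/9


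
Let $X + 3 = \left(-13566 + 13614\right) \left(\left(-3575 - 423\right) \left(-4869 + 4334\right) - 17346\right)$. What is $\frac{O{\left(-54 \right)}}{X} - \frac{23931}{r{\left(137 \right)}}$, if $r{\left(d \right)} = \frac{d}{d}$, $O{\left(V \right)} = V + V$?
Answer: $- \frac{812346003369}{33945343} \approx -23931.0$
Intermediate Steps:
$O{\left(V \right)} = 2 V$
$r{\left(d \right)} = 1$
$X = 101836029$ ($X = -3 + \left(-13566 + 13614\right) \left(\left(-3575 - 423\right) \left(-4869 + 4334\right) - 17346\right) = -3 + 48 \left(\left(-3998\right) \left(-535\right) - 17346\right) = -3 + 48 \left(2138930 - 17346\right) = -3 + 48 \cdot 2121584 = -3 + 101836032 = 101836029$)
$\frac{O{\left(-54 \right)}}{X} - \frac{23931}{r{\left(137 \right)}} = \frac{2 \left(-54\right)}{101836029} - \frac{23931}{1} = \left(-108\right) \frac{1}{101836029} - 23931 = - \frac{36}{33945343} - 23931 = - \frac{812346003369}{33945343}$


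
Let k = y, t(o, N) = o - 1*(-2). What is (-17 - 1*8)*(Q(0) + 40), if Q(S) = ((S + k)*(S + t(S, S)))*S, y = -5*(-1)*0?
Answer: -1000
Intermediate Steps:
t(o, N) = 2 + o (t(o, N) = o + 2 = 2 + o)
y = 0 (y = 5*0 = 0)
k = 0
Q(S) = S**2*(2 + 2*S) (Q(S) = ((S + 0)*(S + (2 + S)))*S = (S*(2 + 2*S))*S = S**2*(2 + 2*S))
(-17 - 1*8)*(Q(0) + 40) = (-17 - 1*8)*(2*0**2*(1 + 0) + 40) = (-17 - 8)*(2*0*1 + 40) = -25*(0 + 40) = -25*40 = -1000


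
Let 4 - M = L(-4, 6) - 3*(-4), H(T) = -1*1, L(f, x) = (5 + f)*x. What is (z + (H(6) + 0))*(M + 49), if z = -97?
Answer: -3430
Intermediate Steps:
L(f, x) = x*(5 + f)
H(T) = -1
M = -14 (M = 4 - (6*(5 - 4) - 3*(-4)) = 4 - (6*1 + 12) = 4 - (6 + 12) = 4 - 1*18 = 4 - 18 = -14)
(z + (H(6) + 0))*(M + 49) = (-97 + (-1 + 0))*(-14 + 49) = (-97 - 1)*35 = -98*35 = -3430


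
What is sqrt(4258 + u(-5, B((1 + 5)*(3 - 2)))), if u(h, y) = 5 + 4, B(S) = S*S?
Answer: sqrt(4267) ≈ 65.322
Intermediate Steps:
B(S) = S**2
u(h, y) = 9
sqrt(4258 + u(-5, B((1 + 5)*(3 - 2)))) = sqrt(4258 + 9) = sqrt(4267)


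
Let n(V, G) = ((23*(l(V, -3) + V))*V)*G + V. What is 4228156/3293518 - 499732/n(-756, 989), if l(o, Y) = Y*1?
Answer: 6898199288387077/5373505876866372 ≈ 1.2837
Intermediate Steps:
l(o, Y) = Y
n(V, G) = V + G*V*(-69 + 23*V) (n(V, G) = ((23*(-3 + V))*V)*G + V = ((-69 + 23*V)*V)*G + V = (V*(-69 + 23*V))*G + V = G*V*(-69 + 23*V) + V = V + G*V*(-69 + 23*V))
4228156/3293518 - 499732/n(-756, 989) = 4228156/3293518 - 499732*(-1/(756*(1 - 69*989 + 23*989*(-756)))) = 4228156*(1/3293518) - 499732*(-1/(756*(1 - 68241 - 17196732))) = 2114078/1646759 - 499732/((-756*(-17264972))) = 2114078/1646759 - 499732/13052318832 = 2114078/1646759 - 499732*1/13052318832 = 2114078/1646759 - 124933/3263079708 = 6898199288387077/5373505876866372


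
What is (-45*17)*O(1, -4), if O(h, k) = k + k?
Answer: 6120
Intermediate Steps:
O(h, k) = 2*k
(-45*17)*O(1, -4) = (-45*17)*(2*(-4)) = -765*(-8) = 6120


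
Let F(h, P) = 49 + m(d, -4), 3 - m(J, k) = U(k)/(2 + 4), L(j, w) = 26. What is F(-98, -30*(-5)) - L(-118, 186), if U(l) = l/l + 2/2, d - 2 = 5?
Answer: 77/3 ≈ 25.667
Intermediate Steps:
d = 7 (d = 2 + 5 = 7)
U(l) = 2 (U(l) = 1 + 2*(½) = 1 + 1 = 2)
m(J, k) = 8/3 (m(J, k) = 3 - 2/(2 + 4) = 3 - 2/6 = 3 - 1*⅓ = 3 - ⅓ = 8/3)
F(h, P) = 155/3 (F(h, P) = 49 + 8/3 = 155/3)
F(-98, -30*(-5)) - L(-118, 186) = 155/3 - 1*26 = 155/3 - 26 = 77/3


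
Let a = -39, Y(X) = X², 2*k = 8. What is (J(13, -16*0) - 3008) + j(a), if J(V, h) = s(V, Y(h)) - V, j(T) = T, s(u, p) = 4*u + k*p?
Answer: -3008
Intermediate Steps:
k = 4 (k = (½)*8 = 4)
s(u, p) = 4*p + 4*u (s(u, p) = 4*u + 4*p = 4*p + 4*u)
J(V, h) = 3*V + 4*h² (J(V, h) = (4*h² + 4*V) - V = (4*V + 4*h²) - V = 3*V + 4*h²)
(J(13, -16*0) - 3008) + j(a) = ((3*13 + 4*(-16*0)²) - 3008) - 39 = ((39 + 4*0²) - 3008) - 39 = ((39 + 4*0) - 3008) - 39 = ((39 + 0) - 3008) - 39 = (39 - 3008) - 39 = -2969 - 39 = -3008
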